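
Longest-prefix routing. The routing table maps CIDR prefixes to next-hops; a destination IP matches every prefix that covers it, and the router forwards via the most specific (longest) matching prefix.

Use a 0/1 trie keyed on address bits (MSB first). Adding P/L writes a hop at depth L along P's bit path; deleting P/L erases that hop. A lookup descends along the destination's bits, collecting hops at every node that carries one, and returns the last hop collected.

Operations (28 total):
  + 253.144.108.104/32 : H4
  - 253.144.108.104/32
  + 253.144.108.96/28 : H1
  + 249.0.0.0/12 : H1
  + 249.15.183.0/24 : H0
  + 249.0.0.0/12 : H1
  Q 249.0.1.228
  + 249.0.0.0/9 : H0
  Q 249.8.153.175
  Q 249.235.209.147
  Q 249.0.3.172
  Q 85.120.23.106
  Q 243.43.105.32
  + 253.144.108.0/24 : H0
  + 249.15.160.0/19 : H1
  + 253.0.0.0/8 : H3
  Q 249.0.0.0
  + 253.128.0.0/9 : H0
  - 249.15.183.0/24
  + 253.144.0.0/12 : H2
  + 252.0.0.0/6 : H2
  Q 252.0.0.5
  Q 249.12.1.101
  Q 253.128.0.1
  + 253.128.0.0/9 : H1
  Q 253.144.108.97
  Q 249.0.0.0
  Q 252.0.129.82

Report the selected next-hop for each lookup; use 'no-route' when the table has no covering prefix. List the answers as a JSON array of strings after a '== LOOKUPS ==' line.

Trace:
  + 253.144.108.104/32 (H4) depth=32
  - 253.144.108.104/32 clear@32
  + 253.144.108.96/28 (H1) depth=28
  + 249.0.0.0/12 (H1) depth=12
  + 249.15.183.0/24 (H0) depth=24
  + 249.0.0.0/12 (H1) depth=12
  Q 249.0.1.228: descend 111110010000 ; hops seen [H1] ; pick H1
  + 249.0.0.0/9 (H0) depth=9
  Q 249.8.153.175: descend 1111100100001 ; hops seen [H0,H1] ; pick H1
  Q 249.235.209.147: descend 11111001 ; hops seen [∅] ; pick no-route
  Q 249.0.3.172: descend 111110010000 ; hops seen [H0,H1] ; pick H1
  Q 85.120.23.106: descend ε ; hops seen [∅] ; pick no-route
  Q 243.43.105.32: descend 1111 ; hops seen [∅] ; pick no-route
  + 253.144.108.0/24 (H0) depth=24
  + 249.15.160.0/19 (H1) depth=19
  + 253.0.0.0/8 (H3) depth=8
  Q 249.0.0.0: descend 111110010000 ; hops seen [H0,H1] ; pick H1
  + 253.128.0.0/9 (H0) depth=9
  - 249.15.183.0/24 clear@24
  + 253.144.0.0/12 (H2) depth=12
  + 252.0.0.0/6 (H2) depth=6
  Q 252.0.0.5: descend 1111110 ; hops seen [H2] ; pick H2
  Q 249.12.1.101: descend 11111001000011 ; hops seen [H0,H1] ; pick H1
  Q 253.128.0.1: descend 11111101100 ; hops seen [H2,H3,H0] ; pick H0
  + 253.128.0.0/9 (H1) depth=9
  Q 253.144.108.97: descend 1111110110010000011011000110 ; hops seen [H2,H3,H1,H2,H0,H1] ; pick H1
  Q 249.0.0.0: descend 111110010000 ; hops seen [H0,H1] ; pick H1
  Q 252.0.129.82: descend 1111110 ; hops seen [H2] ; pick H2

== LOOKUPS ==
["H1","H1","no-route","H1","no-route","no-route","H1","H2","H1","H0","H1","H1","H2"]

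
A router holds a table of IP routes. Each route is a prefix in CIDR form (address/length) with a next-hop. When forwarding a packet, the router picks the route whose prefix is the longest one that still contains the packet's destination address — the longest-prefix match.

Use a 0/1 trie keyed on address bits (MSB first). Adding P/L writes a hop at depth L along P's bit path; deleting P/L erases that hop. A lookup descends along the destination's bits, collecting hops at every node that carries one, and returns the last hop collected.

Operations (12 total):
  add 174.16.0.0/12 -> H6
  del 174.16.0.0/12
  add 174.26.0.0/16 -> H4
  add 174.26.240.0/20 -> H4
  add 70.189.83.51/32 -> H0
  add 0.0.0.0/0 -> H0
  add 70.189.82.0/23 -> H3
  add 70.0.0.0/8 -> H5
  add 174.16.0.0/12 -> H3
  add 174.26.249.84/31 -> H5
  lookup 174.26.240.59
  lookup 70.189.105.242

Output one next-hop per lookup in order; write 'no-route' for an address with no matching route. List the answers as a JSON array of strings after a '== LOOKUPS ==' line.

Process each operation:
  + 174.16.0.0/12 (H6) depth=12
  - 174.16.0.0/12 clear@12
  + 174.26.0.0/16 (H4) depth=16
  + 174.26.240.0/20 (H4) depth=20
  + 70.189.83.51/32 (H0) depth=32
  + 0.0.0.0/0 (H0) depth=0
  + 70.189.82.0/23 (H3) depth=23
  + 70.0.0.0/8 (H5) depth=8
  + 174.16.0.0/12 (H3) depth=12
  + 174.26.249.84/31 (H5) depth=31
  Q 174.26.240.59: descend 10101110000110101111 ; hops seen [H0,H3,H4,H4] ; pick H4
  Q 70.189.105.242: descend 010001101011110101 ; hops seen [H0,H5] ; pick H5

== LOOKUPS ==
["H4","H5"]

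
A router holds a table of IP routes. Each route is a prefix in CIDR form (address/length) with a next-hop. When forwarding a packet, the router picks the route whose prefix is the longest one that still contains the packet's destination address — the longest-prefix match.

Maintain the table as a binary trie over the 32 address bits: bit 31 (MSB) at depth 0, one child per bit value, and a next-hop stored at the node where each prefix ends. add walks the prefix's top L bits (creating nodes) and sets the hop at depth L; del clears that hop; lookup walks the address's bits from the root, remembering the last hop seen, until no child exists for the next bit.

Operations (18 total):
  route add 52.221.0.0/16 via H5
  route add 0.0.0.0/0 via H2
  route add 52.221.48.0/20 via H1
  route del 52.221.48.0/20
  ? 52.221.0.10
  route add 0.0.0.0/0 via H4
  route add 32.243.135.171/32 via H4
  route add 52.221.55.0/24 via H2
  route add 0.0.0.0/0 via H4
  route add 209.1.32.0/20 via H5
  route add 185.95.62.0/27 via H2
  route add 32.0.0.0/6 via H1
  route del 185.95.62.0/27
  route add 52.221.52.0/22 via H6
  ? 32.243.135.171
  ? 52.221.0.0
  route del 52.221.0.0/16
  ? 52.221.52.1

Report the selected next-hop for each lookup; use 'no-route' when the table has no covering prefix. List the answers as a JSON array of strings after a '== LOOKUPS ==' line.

Process each operation:
  + 52.221.0.0/16 (H5) depth=16
  + 0.0.0.0/0 (H2) depth=0
  + 52.221.48.0/20 (H1) depth=20
  - 52.221.48.0/20 clear@20
  ? 52.221.0.10  path d0:H2→d1:-→d2:-→d3:-→d4:-→d5:-→d6:-→d7:-→d8:-→d9:-→d10:-→d11:-→d12:-→d13:-→d14:-→d15:-→d16:H5→d17:-→d18:-  best=H5
  + 0.0.0.0/0 (H4) depth=0
  + 32.243.135.171/32 (H4) depth=32
  + 52.221.55.0/24 (H2) depth=24
  + 0.0.0.0/0 (H4) depth=0
  + 209.1.32.0/20 (H5) depth=20
  + 185.95.62.0/27 (H2) depth=27
  + 32.0.0.0/6 (H1) depth=6
  - 185.95.62.0/27 clear@27
  + 52.221.52.0/22 (H6) depth=22
  ? 32.243.135.171  path d0:H4→d1:-→d2:-→d3:-→d4:-→d5:-→d6:H1→d7:-→d8:-→d9:-→d10:-→d11:-→d12:-→d13:-→d14:-→d15:-→d16:-→d17:-→d18:-→d19:-→d20:-→d21:-→d22:-→d23:-→d24:-→d25:-→d26:-→d27:-→d28:-→d29:-→d30:-→d31:-→d32:H4  best=H4
  ? 52.221.0.0  path d0:H4→d1:-→d2:-→d3:-→d4:-→d5:-→d6:-→d7:-→d8:-→d9:-→d10:-→d11:-→d12:-→d13:-→d14:-→d15:-→d16:H5→d17:-→d18:-  best=H5
  - 52.221.0.0/16 clear@16
  ? 52.221.52.1  path d0:H4→d1:-→d2:-→d3:-→d4:-→d5:-→d6:-→d7:-→d8:-→d9:-→d10:-→d11:-→d12:-→d13:-→d14:-→d15:-→d16:-→d17:-→d18:-→d19:-→d20:-→d21:-→d22:H6  best=H6

== LOOKUPS ==
["H5","H4","H5","H6"]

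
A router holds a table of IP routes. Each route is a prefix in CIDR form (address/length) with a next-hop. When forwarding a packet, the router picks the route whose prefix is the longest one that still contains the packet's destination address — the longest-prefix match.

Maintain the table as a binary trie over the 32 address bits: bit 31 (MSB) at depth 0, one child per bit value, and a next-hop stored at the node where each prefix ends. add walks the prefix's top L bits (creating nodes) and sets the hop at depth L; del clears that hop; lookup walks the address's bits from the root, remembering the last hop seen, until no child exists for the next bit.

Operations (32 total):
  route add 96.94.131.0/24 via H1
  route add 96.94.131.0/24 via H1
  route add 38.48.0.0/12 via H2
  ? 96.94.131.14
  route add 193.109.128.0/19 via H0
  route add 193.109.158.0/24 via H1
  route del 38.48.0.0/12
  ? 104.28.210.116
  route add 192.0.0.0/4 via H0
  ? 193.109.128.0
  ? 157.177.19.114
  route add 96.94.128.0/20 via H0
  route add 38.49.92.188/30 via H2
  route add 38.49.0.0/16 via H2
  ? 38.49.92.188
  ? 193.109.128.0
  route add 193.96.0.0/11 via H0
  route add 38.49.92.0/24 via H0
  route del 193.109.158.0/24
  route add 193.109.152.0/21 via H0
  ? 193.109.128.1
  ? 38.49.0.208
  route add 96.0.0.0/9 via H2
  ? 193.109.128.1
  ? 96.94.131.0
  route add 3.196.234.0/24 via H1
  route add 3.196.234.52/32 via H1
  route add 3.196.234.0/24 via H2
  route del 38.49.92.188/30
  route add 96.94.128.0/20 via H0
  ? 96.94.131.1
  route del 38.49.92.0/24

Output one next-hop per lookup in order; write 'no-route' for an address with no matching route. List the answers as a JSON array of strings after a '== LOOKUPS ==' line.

Apply in order:
  add 96.94.131.0/24 -> H1 at depth 24
  add 96.94.131.0/24 -> H1 at depth 24
  add 38.48.0.0/12 -> H2 at depth 12
  Q 96.94.131.14: descend 011000000101111010000011 ; hops seen [H1] ; pick H1
  add 193.109.128.0/19 -> H0 at depth 19
  add 193.109.158.0/24 -> H1 at depth 24
  - 38.48.0.0/12 clear@12
  Q 104.28.210.116: descend 0110 ; hops seen [∅] ; pick no-route
  add 192.0.0.0/4 -> H0 at depth 4
  Q 193.109.128.0: descend 1100000101101101100 ; hops seen [H0,H0] ; pick H0
  Q 157.177.19.114: descend 1 ; hops seen [∅] ; pick no-route
  add 96.94.128.0/20 -> H0 at depth 20
  add 38.49.92.188/30 -> H2 at depth 30
  add 38.49.0.0/16 -> H2 at depth 16
  Q 38.49.92.188: descend 001001100011000101011100101111 ; hops seen [H2,H2] ; pick H2
  Q 193.109.128.0: descend 1100000101101101100 ; hops seen [H0,H0] ; pick H0
  add 193.96.0.0/11 -> H0 at depth 11
  add 38.49.92.0/24 -> H0 at depth 24
  - 193.109.158.0/24 clear@24
  add 193.109.152.0/21 -> H0 at depth 21
  Q 193.109.128.1: descend 1100000101101101100 ; hops seen [H0,H0,H0] ; pick H0
  Q 38.49.0.208: descend 00100110001100010 ; hops seen [H2] ; pick H2
  add 96.0.0.0/9 -> H2 at depth 9
  Q 193.109.128.1: descend 1100000101101101100 ; hops seen [H0,H0,H0] ; pick H0
  Q 96.94.131.0: descend 011000000101111010000011 ; hops seen [H2,H0,H1] ; pick H1
  add 3.196.234.0/24 -> H1 at depth 24
  add 3.196.234.52/32 -> H1 at depth 32
  add 3.196.234.0/24 -> H2 at depth 24
  - 38.49.92.188/30 clear@30
  add 96.94.128.0/20 -> H0 at depth 20
  Q 96.94.131.1: descend 011000000101111010000011 ; hops seen [H2,H0,H1] ; pick H1
  - 38.49.92.0/24 clear@24

== LOOKUPS ==
["H1","no-route","H0","no-route","H2","H0","H0","H2","H0","H1","H1"]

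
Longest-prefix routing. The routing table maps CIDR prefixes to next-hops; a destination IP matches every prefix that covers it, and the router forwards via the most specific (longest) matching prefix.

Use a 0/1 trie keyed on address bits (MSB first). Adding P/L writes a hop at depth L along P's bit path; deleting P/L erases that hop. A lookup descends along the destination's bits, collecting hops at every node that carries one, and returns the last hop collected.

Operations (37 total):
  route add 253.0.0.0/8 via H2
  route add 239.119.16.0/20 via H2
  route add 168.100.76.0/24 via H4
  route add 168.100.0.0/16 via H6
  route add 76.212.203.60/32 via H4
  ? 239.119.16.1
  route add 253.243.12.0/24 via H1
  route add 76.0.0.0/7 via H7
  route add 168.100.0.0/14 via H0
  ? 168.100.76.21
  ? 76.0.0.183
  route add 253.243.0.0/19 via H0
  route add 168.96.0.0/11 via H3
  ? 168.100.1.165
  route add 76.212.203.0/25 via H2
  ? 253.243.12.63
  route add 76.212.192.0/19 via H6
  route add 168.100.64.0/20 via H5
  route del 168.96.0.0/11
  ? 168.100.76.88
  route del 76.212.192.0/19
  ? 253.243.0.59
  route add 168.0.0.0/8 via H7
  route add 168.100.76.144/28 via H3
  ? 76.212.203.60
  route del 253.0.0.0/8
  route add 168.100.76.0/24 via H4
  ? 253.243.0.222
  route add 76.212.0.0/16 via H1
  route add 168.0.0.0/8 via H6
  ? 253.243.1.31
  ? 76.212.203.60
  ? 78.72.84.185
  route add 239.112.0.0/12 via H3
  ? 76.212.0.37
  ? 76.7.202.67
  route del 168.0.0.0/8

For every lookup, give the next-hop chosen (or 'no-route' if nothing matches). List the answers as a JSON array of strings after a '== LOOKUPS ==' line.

Trace:
  + 253.0.0.0/8 (H2) depth=8
  + 239.119.16.0/20 (H2) depth=20
  + 168.100.76.0/24 (H4) depth=24
  + 168.100.0.0/16 (H6) depth=16
  + 76.212.203.60/32 (H4) depth=32
  Q 239.119.16.1: descend 11101111011101110001 ; hops seen [H2] ; pick H2
  + 253.243.12.0/24 (H1) depth=24
  + 76.0.0.0/7 (H7) depth=7
  + 168.100.0.0/14 (H0) depth=14
  Q 168.100.76.21: descend 101010000110010001001100 ; hops seen [H0,H6,H4] ; pick H4
  Q 76.0.0.183: descend 01001100 ; hops seen [H7] ; pick H7
  + 253.243.0.0/19 (H0) depth=19
  + 168.96.0.0/11 (H3) depth=11
  Q 168.100.1.165: descend 10101000011001000 ; hops seen [H3,H0,H6] ; pick H6
  + 76.212.203.0/25 (H2) depth=25
  Q 253.243.12.63: descend 111111011111001100001100 ; hops seen [H2,H0,H1] ; pick H1
  + 76.212.192.0/19 (H6) depth=19
  + 168.100.64.0/20 (H5) depth=20
  - 168.96.0.0/11 clear@11
  Q 168.100.76.88: descend 101010000110010001001100 ; hops seen [H0,H6,H5,H4] ; pick H4
  - 76.212.192.0/19 clear@19
  Q 253.243.0.59: descend 11111101111100110000 ; hops seen [H2,H0] ; pick H0
  + 168.0.0.0/8 (H7) depth=8
  + 168.100.76.144/28 (H3) depth=28
  Q 76.212.203.60: descend 01001100110101001100101100111100 ; hops seen [H7,H2,H4] ; pick H4
  - 253.0.0.0/8 clear@8
  + 168.100.76.0/24 (H4) depth=24
  Q 253.243.0.222: descend 11111101111100110000 ; hops seen [H0] ; pick H0
  + 76.212.0.0/16 (H1) depth=16
  + 168.0.0.0/8 (H6) depth=8
  Q 253.243.1.31: descend 11111101111100110000 ; hops seen [H0] ; pick H0
  Q 76.212.203.60: descend 01001100110101001100101100111100 ; hops seen [H7,H1,H2,H4] ; pick H4
  Q 78.72.84.185: descend 010011 ; hops seen [∅] ; pick no-route
  + 239.112.0.0/12 (H3) depth=12
  Q 76.212.0.37: descend 0100110011010100 ; hops seen [H7,H1] ; pick H1
  Q 76.7.202.67: descend 01001100 ; hops seen [H7] ; pick H7
  - 168.0.0.0/8 clear@8

== LOOKUPS ==
["H2","H4","H7","H6","H1","H4","H0","H4","H0","H0","H4","no-route","H1","H7"]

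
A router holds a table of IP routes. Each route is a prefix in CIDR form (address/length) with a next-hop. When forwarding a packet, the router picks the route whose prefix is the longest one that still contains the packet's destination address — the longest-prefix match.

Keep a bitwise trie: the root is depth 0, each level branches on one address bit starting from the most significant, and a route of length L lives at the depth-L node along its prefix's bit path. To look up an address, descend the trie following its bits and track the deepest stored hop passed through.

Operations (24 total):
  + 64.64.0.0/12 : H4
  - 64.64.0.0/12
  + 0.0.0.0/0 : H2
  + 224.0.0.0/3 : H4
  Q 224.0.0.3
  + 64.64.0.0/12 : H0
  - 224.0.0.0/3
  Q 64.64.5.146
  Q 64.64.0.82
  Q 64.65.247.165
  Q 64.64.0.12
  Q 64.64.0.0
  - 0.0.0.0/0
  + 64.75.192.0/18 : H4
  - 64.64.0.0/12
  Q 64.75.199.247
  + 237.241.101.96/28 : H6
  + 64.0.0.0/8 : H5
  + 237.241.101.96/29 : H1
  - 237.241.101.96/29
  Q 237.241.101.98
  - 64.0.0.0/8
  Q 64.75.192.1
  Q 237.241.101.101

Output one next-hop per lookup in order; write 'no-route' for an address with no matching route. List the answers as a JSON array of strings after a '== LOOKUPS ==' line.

Apply in order:
  + 64.64.0.0/12 (H4) depth=12
  - 64.64.0.0/12 clear@12
  + 0.0.0.0/0 (H2) depth=0
  + 224.0.0.0/3 (H4) depth=3
  ? 224.0.0.3  path d0:H2→d1:-→d2:-→d3:H4  best=H4
  + 64.64.0.0/12 (H0) depth=12
  - 224.0.0.0/3 clear@3
  ? 64.64.5.146  path d0:H2→d1:-→d2:-→d3:-→d4:-→d5:-→d6:-→d7:-→d8:-→d9:-→d10:-→d11:-→d12:H0  best=H0
  ? 64.64.0.82  path d0:H2→d1:-→d2:-→d3:-→d4:-→d5:-→d6:-→d7:-→d8:-→d9:-→d10:-→d11:-→d12:H0  best=H0
  ? 64.65.247.165  path d0:H2→d1:-→d2:-→d3:-→d4:-→d5:-→d6:-→d7:-→d8:-→d9:-→d10:-→d11:-→d12:H0  best=H0
  ? 64.64.0.12  path d0:H2→d1:-→d2:-→d3:-→d4:-→d5:-→d6:-→d7:-→d8:-→d9:-→d10:-→d11:-→d12:H0  best=H0
  ? 64.64.0.0  path d0:H2→d1:-→d2:-→d3:-→d4:-→d5:-→d6:-→d7:-→d8:-→d9:-→d10:-→d11:-→d12:H0  best=H0
  - 0.0.0.0/0 clear@0
  + 64.75.192.0/18 (H4) depth=18
  - 64.64.0.0/12 clear@12
  ? 64.75.199.247  path d0:-→d1:-→d2:-→d3:-→d4:-→d5:-→d6:-→d7:-→d8:-→d9:-→d10:-→d11:-→d12:-→d13:-→d14:-→d15:-→d16:-→d17:-→d18:H4  best=H4
  + 237.241.101.96/28 (H6) depth=28
  + 64.0.0.0/8 (H5) depth=8
  + 237.241.101.96/29 (H1) depth=29
  - 237.241.101.96/29 clear@29
  ? 237.241.101.98  path d0:-→d1:-→d2:-→d3:-→d4:-→d5:-→d6:-→d7:-→d8:-→d9:-→d10:-→d11:-→d12:-→d13:-→d14:-→d15:-→d16:-→d17:-→d18:-→d19:-→d20:-→d21:-→d22:-→d23:-→d24:-→d25:-→d26:-→d27:-→d28:H6→d29:-  best=H6
  - 64.0.0.0/8 clear@8
  ? 64.75.192.1  path d0:-→d1:-→d2:-→d3:-→d4:-→d5:-→d6:-→d7:-→d8:-→d9:-→d10:-→d11:-→d12:-→d13:-→d14:-→d15:-→d16:-→d17:-→d18:H4  best=H4
  ? 237.241.101.101  path d0:-→d1:-→d2:-→d3:-→d4:-→d5:-→d6:-→d7:-→d8:-→d9:-→d10:-→d11:-→d12:-→d13:-→d14:-→d15:-→d16:-→d17:-→d18:-→d19:-→d20:-→d21:-→d22:-→d23:-→d24:-→d25:-→d26:-→d27:-→d28:H6→d29:-  best=H6

== LOOKUPS ==
["H4","H0","H0","H0","H0","H0","H4","H6","H4","H6"]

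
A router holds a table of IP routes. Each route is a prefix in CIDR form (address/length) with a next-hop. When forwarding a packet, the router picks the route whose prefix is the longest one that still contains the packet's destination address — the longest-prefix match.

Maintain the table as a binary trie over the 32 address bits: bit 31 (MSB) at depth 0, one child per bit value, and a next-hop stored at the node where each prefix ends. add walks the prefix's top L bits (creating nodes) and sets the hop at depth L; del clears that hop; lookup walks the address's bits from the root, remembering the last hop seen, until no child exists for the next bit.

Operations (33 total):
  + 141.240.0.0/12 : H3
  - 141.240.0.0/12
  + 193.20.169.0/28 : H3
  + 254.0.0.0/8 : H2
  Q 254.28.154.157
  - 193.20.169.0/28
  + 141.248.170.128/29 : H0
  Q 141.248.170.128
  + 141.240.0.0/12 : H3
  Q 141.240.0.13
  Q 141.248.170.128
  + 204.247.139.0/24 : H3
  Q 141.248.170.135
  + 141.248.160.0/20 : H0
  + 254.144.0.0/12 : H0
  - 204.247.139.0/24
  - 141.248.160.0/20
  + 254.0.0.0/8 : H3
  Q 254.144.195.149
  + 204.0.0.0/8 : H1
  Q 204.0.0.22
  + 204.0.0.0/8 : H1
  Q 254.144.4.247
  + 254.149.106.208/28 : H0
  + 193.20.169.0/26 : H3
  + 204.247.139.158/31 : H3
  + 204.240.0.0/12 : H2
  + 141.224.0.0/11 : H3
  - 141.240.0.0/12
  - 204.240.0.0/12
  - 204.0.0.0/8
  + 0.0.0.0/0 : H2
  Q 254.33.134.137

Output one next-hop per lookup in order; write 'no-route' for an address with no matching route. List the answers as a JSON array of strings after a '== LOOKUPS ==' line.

Trace:
  add 141.240.0.0/12 -> H3 at depth 12
  del 141.240.0.0/12 (clear depth 12)
  add 193.20.169.0/28 -> H3 at depth 28
  add 254.0.0.0/8 -> H2 at depth 8
  ? 254.28.154.157  path d0:-→d1:-→d2:-→d3:-→d4:-→d5:-→d6:-→d7:-→d8:H2  best=H2
  del 193.20.169.0/28 (clear depth 28)
  add 141.248.170.128/29 -> H0 at depth 29
  ? 141.248.170.128  path d0:-→d1:-→d2:-→d3:-→d4:-→d5:-→d6:-→d7:-→d8:-→d9:-→d10:-→d11:-→d12:-→d13:-→d14:-→d15:-→d16:-→d17:-→d18:-→d19:-→d20:-→d21:-→d22:-→d23:-→d24:-→d25:-→d26:-→d27:-→d28:-→d29:H0  best=H0
  add 141.240.0.0/12 -> H3 at depth 12
  ? 141.240.0.13  path d0:-→d1:-→d2:-→d3:-→d4:-→d5:-→d6:-→d7:-→d8:-→d9:-→d10:-→d11:-→d12:H3  best=H3
  ? 141.248.170.128  path d0:-→d1:-→d2:-→d3:-→d4:-→d5:-→d6:-→d7:-→d8:-→d9:-→d10:-→d11:-→d12:H3→d13:-→d14:-→d15:-→d16:-→d17:-→d18:-→d19:-→d20:-→d21:-→d22:-→d23:-→d24:-→d25:-→d26:-→d27:-→d28:-→d29:H0  best=H0
  add 204.247.139.0/24 -> H3 at depth 24
  ? 141.248.170.135  path d0:-→d1:-→d2:-→d3:-→d4:-→d5:-→d6:-→d7:-→d8:-→d9:-→d10:-→d11:-→d12:H3→d13:-→d14:-→d15:-→d16:-→d17:-→d18:-→d19:-→d20:-→d21:-→d22:-→d23:-→d24:-→d25:-→d26:-→d27:-→d28:-→d29:H0  best=H0
  add 141.248.160.0/20 -> H0 at depth 20
  add 254.144.0.0/12 -> H0 at depth 12
  del 204.247.139.0/24 (clear depth 24)
  del 141.248.160.0/20 (clear depth 20)
  add 254.0.0.0/8 -> H3 at depth 8
  ? 254.144.195.149  path d0:-→d1:-→d2:-→d3:-→d4:-→d5:-→d6:-→d7:-→d8:H3→d9:-→d10:-→d11:-→d12:H0  best=H0
  add 204.0.0.0/8 -> H1 at depth 8
  ? 204.0.0.22  path d0:-→d1:-→d2:-→d3:-→d4:-→d5:-→d6:-→d7:-→d8:H1  best=H1
  add 204.0.0.0/8 -> H1 at depth 8
  ? 254.144.4.247  path d0:-→d1:-→d2:-→d3:-→d4:-→d5:-→d6:-→d7:-→d8:H3→d9:-→d10:-→d11:-→d12:H0  best=H0
  add 254.149.106.208/28 -> H0 at depth 28
  add 193.20.169.0/26 -> H3 at depth 26
  add 204.247.139.158/31 -> H3 at depth 31
  add 204.240.0.0/12 -> H2 at depth 12
  add 141.224.0.0/11 -> H3 at depth 11
  del 141.240.0.0/12 (clear depth 12)
  del 204.240.0.0/12 (clear depth 12)
  del 204.0.0.0/8 (clear depth 8)
  add 0.0.0.0/0 -> H2 at depth 0
  ? 254.33.134.137  path d0:H2→d1:-→d2:-→d3:-→d4:-→d5:-→d6:-→d7:-→d8:H3  best=H3

== LOOKUPS ==
["H2","H0","H3","H0","H0","H0","H1","H0","H3"]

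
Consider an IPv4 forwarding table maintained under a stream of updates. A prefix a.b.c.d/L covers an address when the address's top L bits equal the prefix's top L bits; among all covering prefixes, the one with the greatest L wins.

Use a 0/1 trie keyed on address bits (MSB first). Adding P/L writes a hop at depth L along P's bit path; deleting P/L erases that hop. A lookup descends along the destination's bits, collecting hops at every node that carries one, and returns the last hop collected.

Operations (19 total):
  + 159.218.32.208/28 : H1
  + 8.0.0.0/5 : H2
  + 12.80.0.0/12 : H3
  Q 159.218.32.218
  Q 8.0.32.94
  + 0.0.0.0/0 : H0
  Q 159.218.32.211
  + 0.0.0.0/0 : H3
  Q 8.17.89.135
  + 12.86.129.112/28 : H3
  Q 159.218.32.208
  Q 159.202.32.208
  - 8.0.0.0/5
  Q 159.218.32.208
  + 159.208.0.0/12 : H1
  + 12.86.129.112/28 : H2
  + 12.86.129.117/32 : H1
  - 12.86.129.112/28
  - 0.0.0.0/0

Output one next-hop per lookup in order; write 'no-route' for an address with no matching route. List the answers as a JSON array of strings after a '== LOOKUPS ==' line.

Process each operation:
  add 159.218.32.208/28 -> H1 at depth 28
  add 8.0.0.0/5 -> H2 at depth 5
  add 12.80.0.0/12 -> H3 at depth 12
  ? 159.218.32.218  path d0:-→d1:-→d2:-→d3:-→d4:-→d5:-→d6:-→d7:-→d8:-→d9:-→d10:-→d11:-→d12:-→d13:-→d14:-→d15:-→d16:-→d17:-→d18:-→d19:-→d20:-→d21:-→d22:-→d23:-→d24:-→d25:-→d26:-→d27:-→d28:H1  best=H1
  ? 8.0.32.94  path d0:-→d1:-→d2:-→d3:-→d4:-→d5:H2  best=H2
  add 0.0.0.0/0 -> H0 at depth 0
  ? 159.218.32.211  path d0:H0→d1:-→d2:-→d3:-→d4:-→d5:-→d6:-→d7:-→d8:-→d9:-→d10:-→d11:-→d12:-→d13:-→d14:-→d15:-→d16:-→d17:-→d18:-→d19:-→d20:-→d21:-→d22:-→d23:-→d24:-→d25:-→d26:-→d27:-→d28:H1  best=H1
  add 0.0.0.0/0 -> H3 at depth 0
  ? 8.17.89.135  path d0:H3→d1:-→d2:-→d3:-→d4:-→d5:H2  best=H2
  add 12.86.129.112/28 -> H3 at depth 28
  ? 159.218.32.208  path d0:H3→d1:-→d2:-→d3:-→d4:-→d5:-→d6:-→d7:-→d8:-→d9:-→d10:-→d11:-→d12:-→d13:-→d14:-→d15:-→d16:-→d17:-→d18:-→d19:-→d20:-→d21:-→d22:-→d23:-→d24:-→d25:-→d26:-→d27:-→d28:H1  best=H1
  ? 159.202.32.208  path d0:H3→d1:-→d2:-→d3:-→d4:-→d5:-→d6:-→d7:-→d8:-→d9:-→d10:-→d11:-  best=H3
  - 8.0.0.0/5 clear@5
  ? 159.218.32.208  path d0:H3→d1:-→d2:-→d3:-→d4:-→d5:-→d6:-→d7:-→d8:-→d9:-→d10:-→d11:-→d12:-→d13:-→d14:-→d15:-→d16:-→d17:-→d18:-→d19:-→d20:-→d21:-→d22:-→d23:-→d24:-→d25:-→d26:-→d27:-→d28:H1  best=H1
  add 159.208.0.0/12 -> H1 at depth 12
  add 12.86.129.112/28 -> H2 at depth 28
  add 12.86.129.117/32 -> H1 at depth 32
  - 12.86.129.112/28 clear@28
  - 0.0.0.0/0 clear@0

== LOOKUPS ==
["H1","H2","H1","H2","H1","H3","H1"]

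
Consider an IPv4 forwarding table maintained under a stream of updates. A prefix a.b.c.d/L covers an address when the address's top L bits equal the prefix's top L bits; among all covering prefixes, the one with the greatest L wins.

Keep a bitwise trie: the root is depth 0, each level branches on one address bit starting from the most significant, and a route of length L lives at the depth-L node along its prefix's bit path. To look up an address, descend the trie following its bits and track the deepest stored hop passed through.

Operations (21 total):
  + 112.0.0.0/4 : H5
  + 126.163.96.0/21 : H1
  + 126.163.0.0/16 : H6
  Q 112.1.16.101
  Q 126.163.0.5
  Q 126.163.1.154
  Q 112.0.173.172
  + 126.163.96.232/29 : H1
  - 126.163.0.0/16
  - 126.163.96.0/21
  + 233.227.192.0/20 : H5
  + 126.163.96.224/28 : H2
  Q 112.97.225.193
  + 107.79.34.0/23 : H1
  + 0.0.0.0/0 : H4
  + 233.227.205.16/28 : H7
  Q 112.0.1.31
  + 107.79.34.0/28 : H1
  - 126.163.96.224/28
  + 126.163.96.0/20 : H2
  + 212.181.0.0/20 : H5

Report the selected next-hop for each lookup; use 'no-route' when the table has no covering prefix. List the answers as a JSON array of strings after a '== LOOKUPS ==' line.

Process each operation:
  + 112.0.0.0/4 (H5) depth=4
  + 126.163.96.0/21 (H1) depth=21
  + 126.163.0.0/16 (H6) depth=16
  lookup 112.1.16.101: bits 0111 walk d0:-→d1:-→d2:-→d3:-→d4:H5 -> H5
  lookup 126.163.0.5: bits 01111110101000110 walk d0:-→d1:-→d2:-→d3:-→d4:H5→d5:-→d6:-→d7:-→d8:-→d9:-→d10:-→d11:-→d12:-→d13:-→d14:-→d15:-→d16:H6→d17:- -> H6
  lookup 126.163.1.154: bits 01111110101000110 walk d0:-→d1:-→d2:-→d3:-→d4:H5→d5:-→d6:-→d7:-→d8:-→d9:-→d10:-→d11:-→d12:-→d13:-→d14:-→d15:-→d16:H6→d17:- -> H6
  lookup 112.0.173.172: bits 0111 walk d0:-→d1:-→d2:-→d3:-→d4:H5 -> H5
  + 126.163.96.232/29 (H1) depth=29
  - 126.163.0.0/16 clear@16
  - 126.163.96.0/21 clear@21
  + 233.227.192.0/20 (H5) depth=20
  + 126.163.96.224/28 (H2) depth=28
  lookup 112.97.225.193: bits 0111 walk d0:-→d1:-→d2:-→d3:-→d4:H5 -> H5
  + 107.79.34.0/23 (H1) depth=23
  + 0.0.0.0/0 (H4) depth=0
  + 233.227.205.16/28 (H7) depth=28
  lookup 112.0.1.31: bits 0111 walk d0:H4→d1:-→d2:-→d3:-→d4:H5 -> H5
  + 107.79.34.0/28 (H1) depth=28
  - 126.163.96.224/28 clear@28
  + 126.163.96.0/20 (H2) depth=20
  + 212.181.0.0/20 (H5) depth=20

== LOOKUPS ==
["H5","H6","H6","H5","H5","H5"]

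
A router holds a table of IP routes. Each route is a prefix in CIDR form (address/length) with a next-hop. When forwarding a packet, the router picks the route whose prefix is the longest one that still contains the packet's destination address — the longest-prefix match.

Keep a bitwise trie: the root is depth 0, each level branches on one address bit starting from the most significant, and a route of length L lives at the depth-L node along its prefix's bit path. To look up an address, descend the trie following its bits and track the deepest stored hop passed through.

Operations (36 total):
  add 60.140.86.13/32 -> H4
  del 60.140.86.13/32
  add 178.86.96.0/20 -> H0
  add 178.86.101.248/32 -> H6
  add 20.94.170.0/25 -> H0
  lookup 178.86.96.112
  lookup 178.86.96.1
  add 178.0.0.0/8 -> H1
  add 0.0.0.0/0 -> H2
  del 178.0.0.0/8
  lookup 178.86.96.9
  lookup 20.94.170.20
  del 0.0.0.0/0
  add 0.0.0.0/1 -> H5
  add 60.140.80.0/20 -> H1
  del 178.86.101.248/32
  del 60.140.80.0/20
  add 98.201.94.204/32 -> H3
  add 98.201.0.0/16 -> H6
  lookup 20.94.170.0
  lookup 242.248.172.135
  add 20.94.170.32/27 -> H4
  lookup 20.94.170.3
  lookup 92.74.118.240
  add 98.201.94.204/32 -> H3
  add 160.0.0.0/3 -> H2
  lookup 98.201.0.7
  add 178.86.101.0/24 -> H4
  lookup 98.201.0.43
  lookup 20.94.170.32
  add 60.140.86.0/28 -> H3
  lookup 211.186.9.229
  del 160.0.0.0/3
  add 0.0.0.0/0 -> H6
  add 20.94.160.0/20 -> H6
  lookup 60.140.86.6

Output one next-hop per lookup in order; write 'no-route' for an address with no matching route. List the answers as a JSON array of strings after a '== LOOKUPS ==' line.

Apply in order:
  + 60.140.86.13/32 (H4) depth=32
  - 60.140.86.13/32 clear@32
  + 178.86.96.0/20 (H0) depth=20
  + 178.86.101.248/32 (H6) depth=32
  + 20.94.170.0/25 (H0) depth=25
  lookup 178.86.96.112: bits 101100100101011001100 walk d0:-→d1:-→d2:-→d3:-→d4:-→d5:-→d6:-→d7:-→d8:-→d9:-→d10:-→d11:-→d12:-→d13:-→d14:-→d15:-→d16:-→d17:-→d18:-→d19:-→d20:H0→d21:- -> H0
  lookup 178.86.96.1: bits 101100100101011001100 walk d0:-→d1:-→d2:-→d3:-→d4:-→d5:-→d6:-→d7:-→d8:-→d9:-→d10:-→d11:-→d12:-→d13:-→d14:-→d15:-→d16:-→d17:-→d18:-→d19:-→d20:H0→d21:- -> H0
  + 178.0.0.0/8 (H1) depth=8
  + 0.0.0.0/0 (H2) depth=0
  - 178.0.0.0/8 clear@8
  lookup 178.86.96.9: bits 101100100101011001100 walk d0:H2→d1:-→d2:-→d3:-→d4:-→d5:-→d6:-→d7:-→d8:-→d9:-→d10:-→d11:-→d12:-→d13:-→d14:-→d15:-→d16:-→d17:-→d18:-→d19:-→d20:H0→d21:- -> H0
  lookup 20.94.170.20: bits 0001010001011110101010100 walk d0:H2→d1:-→d2:-→d3:-→d4:-→d5:-→d6:-→d7:-→d8:-→d9:-→d10:-→d11:-→d12:-→d13:-→d14:-→d15:-→d16:-→d17:-→d18:-→d19:-→d20:-→d21:-→d22:-→d23:-→d24:-→d25:H0 -> H0
  - 0.0.0.0/0 clear@0
  + 0.0.0.0/1 (H5) depth=1
  + 60.140.80.0/20 (H1) depth=20
  - 178.86.101.248/32 clear@32
  - 60.140.80.0/20 clear@20
  + 98.201.94.204/32 (H3) depth=32
  + 98.201.0.0/16 (H6) depth=16
  lookup 20.94.170.0: bits 0001010001011110101010100 walk d0:-→d1:H5→d2:-→d3:-→d4:-→d5:-→d6:-→d7:-→d8:-→d9:-→d10:-→d11:-→d12:-→d13:-→d14:-→d15:-→d16:-→d17:-→d18:-→d19:-→d20:-→d21:-→d22:-→d23:-→d24:-→d25:H0 -> H0
  lookup 242.248.172.135: bits 1 walk d0:-→d1:- -> no-route
  + 20.94.170.32/27 (H4) depth=27
  lookup 20.94.170.3: bits 00010100010111101010101000 walk d0:-→d1:H5→d2:-→d3:-→d4:-→d5:-→d6:-→d7:-→d8:-→d9:-→d10:-→d11:-→d12:-→d13:-→d14:-→d15:-→d16:-→d17:-→d18:-→d19:-→d20:-→d21:-→d22:-→d23:-→d24:-→d25:H0→d26:- -> H0
  lookup 92.74.118.240: bits 01 walk d0:-→d1:H5→d2:- -> H5
  + 98.201.94.204/32 (H3) depth=32
  + 160.0.0.0/3 (H2) depth=3
  lookup 98.201.0.7: bits 01100010110010010 walk d0:-→d1:H5→d2:-→d3:-→d4:-→d5:-→d6:-→d7:-→d8:-→d9:-→d10:-→d11:-→d12:-→d13:-→d14:-→d15:-→d16:H6→d17:- -> H6
  + 178.86.101.0/24 (H4) depth=24
  lookup 98.201.0.43: bits 01100010110010010 walk d0:-→d1:H5→d2:-→d3:-→d4:-→d5:-→d6:-→d7:-→d8:-→d9:-→d10:-→d11:-→d12:-→d13:-→d14:-→d15:-→d16:H6→d17:- -> H6
  lookup 20.94.170.32: bits 000101000101111010101010001 walk d0:-→d1:H5→d2:-→d3:-→d4:-→d5:-→d6:-→d7:-→d8:-→d9:-→d10:-→d11:-→d12:-→d13:-→d14:-→d15:-→d16:-→d17:-→d18:-→d19:-→d20:-→d21:-→d22:-→d23:-→d24:-→d25:H0→d26:-→d27:H4 -> H4
  + 60.140.86.0/28 (H3) depth=28
  lookup 211.186.9.229: bits 1 walk d0:-→d1:- -> no-route
  - 160.0.0.0/3 clear@3
  + 0.0.0.0/0 (H6) depth=0
  + 20.94.160.0/20 (H6) depth=20
  lookup 60.140.86.6: bits 0011110010001100010101100000 walk d0:H6→d1:H5→d2:-→d3:-→d4:-→d5:-→d6:-→d7:-→d8:-→d9:-→d10:-→d11:-→d12:-→d13:-→d14:-→d15:-→d16:-→d17:-→d18:-→d19:-→d20:-→d21:-→d22:-→d23:-→d24:-→d25:-→d26:-→d27:-→d28:H3 -> H3

== LOOKUPS ==
["H0","H0","H0","H0","H0","no-route","H0","H5","H6","H6","H4","no-route","H3"]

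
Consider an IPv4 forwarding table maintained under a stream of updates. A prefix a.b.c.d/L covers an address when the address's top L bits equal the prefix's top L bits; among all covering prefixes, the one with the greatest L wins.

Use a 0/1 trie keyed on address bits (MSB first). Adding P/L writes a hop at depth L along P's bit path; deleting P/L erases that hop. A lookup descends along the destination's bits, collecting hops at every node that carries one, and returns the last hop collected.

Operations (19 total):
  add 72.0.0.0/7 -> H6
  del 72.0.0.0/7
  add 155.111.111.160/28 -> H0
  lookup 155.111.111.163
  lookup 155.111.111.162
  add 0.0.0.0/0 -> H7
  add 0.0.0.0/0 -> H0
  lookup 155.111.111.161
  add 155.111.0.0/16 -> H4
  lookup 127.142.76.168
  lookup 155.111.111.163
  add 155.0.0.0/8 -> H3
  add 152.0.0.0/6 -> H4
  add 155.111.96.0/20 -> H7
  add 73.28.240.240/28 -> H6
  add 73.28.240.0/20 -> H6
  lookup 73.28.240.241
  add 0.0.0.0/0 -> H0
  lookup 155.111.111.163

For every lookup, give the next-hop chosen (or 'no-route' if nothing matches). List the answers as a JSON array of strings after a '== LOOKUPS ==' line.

Trace:
  + 72.0.0.0/7 (H6) depth=7
  del 72.0.0.0/7 (clear depth 7)
  + 155.111.111.160/28 (H0) depth=28
  lookup 155.111.111.163: bits 1001101101101111011011111010 walk d0:-→d1:-→d2:-→d3:-→d4:-→d5:-→d6:-→d7:-→d8:-→d9:-→d10:-→d11:-→d12:-→d13:-→d14:-→d15:-→d16:-→d17:-→d18:-→d19:-→d20:-→d21:-→d22:-→d23:-→d24:-→d25:-→d26:-→d27:-→d28:H0 -> H0
  lookup 155.111.111.162: bits 1001101101101111011011111010 walk d0:-→d1:-→d2:-→d3:-→d4:-→d5:-→d6:-→d7:-→d8:-→d9:-→d10:-→d11:-→d12:-→d13:-→d14:-→d15:-→d16:-→d17:-→d18:-→d19:-→d20:-→d21:-→d22:-→d23:-→d24:-→d25:-→d26:-→d27:-→d28:H0 -> H0
  + 0.0.0.0/0 (H7) depth=0
  + 0.0.0.0/0 (H0) depth=0
  lookup 155.111.111.161: bits 1001101101101111011011111010 walk d0:H0→d1:-→d2:-→d3:-→d4:-→d5:-→d6:-→d7:-→d8:-→d9:-→d10:-→d11:-→d12:-→d13:-→d14:-→d15:-→d16:-→d17:-→d18:-→d19:-→d20:-→d21:-→d22:-→d23:-→d24:-→d25:-→d26:-→d27:-→d28:H0 -> H0
  + 155.111.0.0/16 (H4) depth=16
  lookup 127.142.76.168: bits 01 walk d0:H0→d1:-→d2:- -> H0
  lookup 155.111.111.163: bits 1001101101101111011011111010 walk d0:H0→d1:-→d2:-→d3:-→d4:-→d5:-→d6:-→d7:-→d8:-→d9:-→d10:-→d11:-→d12:-→d13:-→d14:-→d15:-→d16:H4→d17:-→d18:-→d19:-→d20:-→d21:-→d22:-→d23:-→d24:-→d25:-→d26:-→d27:-→d28:H0 -> H0
  + 155.0.0.0/8 (H3) depth=8
  + 152.0.0.0/6 (H4) depth=6
  + 155.111.96.0/20 (H7) depth=20
  + 73.28.240.240/28 (H6) depth=28
  + 73.28.240.0/20 (H6) depth=20
  lookup 73.28.240.241: bits 0100100100011100111100001111 walk d0:H0→d1:-→d2:-→d3:-→d4:-→d5:-→d6:-→d7:-→d8:-→d9:-→d10:-→d11:-→d12:-→d13:-→d14:-→d15:-→d16:-→d17:-→d18:-→d19:-→d20:H6→d21:-→d22:-→d23:-→d24:-→d25:-→d26:-→d27:-→d28:H6 -> H6
  + 0.0.0.0/0 (H0) depth=0
  lookup 155.111.111.163: bits 1001101101101111011011111010 walk d0:H0→d1:-→d2:-→d3:-→d4:-→d5:-→d6:H4→d7:-→d8:H3→d9:-→d10:-→d11:-→d12:-→d13:-→d14:-→d15:-→d16:H4→d17:-→d18:-→d19:-→d20:H7→d21:-→d22:-→d23:-→d24:-→d25:-→d26:-→d27:-→d28:H0 -> H0

== LOOKUPS ==
["H0","H0","H0","H0","H0","H6","H0"]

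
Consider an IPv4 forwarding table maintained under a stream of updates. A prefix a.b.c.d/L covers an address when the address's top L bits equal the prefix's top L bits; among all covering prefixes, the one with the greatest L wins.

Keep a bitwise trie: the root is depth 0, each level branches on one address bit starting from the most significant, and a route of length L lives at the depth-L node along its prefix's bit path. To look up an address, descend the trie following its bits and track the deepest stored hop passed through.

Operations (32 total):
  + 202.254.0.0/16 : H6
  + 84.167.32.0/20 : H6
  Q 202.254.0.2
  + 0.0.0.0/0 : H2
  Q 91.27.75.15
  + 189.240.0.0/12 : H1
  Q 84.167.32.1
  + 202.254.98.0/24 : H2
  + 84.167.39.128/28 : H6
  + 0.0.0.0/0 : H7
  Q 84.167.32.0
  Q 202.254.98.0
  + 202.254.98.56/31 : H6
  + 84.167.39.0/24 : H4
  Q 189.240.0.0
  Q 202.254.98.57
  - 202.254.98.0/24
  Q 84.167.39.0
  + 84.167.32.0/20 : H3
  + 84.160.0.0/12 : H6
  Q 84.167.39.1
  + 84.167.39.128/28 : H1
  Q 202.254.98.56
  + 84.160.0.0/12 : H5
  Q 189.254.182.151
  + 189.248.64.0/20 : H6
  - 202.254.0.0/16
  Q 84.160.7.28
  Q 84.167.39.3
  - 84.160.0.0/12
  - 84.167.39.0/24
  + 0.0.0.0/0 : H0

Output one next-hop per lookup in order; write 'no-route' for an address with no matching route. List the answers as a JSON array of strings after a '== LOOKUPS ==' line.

Apply in order:
  add 202.254.0.0/16 -> H6 at depth 16
  add 84.167.32.0/20 -> H6 at depth 20
  ? 202.254.0.2  path d0:-→d1:-→d2:-→d3:-→d4:-→d5:-→d6:-→d7:-→d8:-→d9:-→d10:-→d11:-→d12:-→d13:-→d14:-→d15:-→d16:H6  best=H6
  add 0.0.0.0/0 -> H2 at depth 0
  ? 91.27.75.15  path d0:H2→d1:-→d2:-→d3:-→d4:-  best=H2
  add 189.240.0.0/12 -> H1 at depth 12
  ? 84.167.32.1  path d0:H2→d1:-→d2:-→d3:-→d4:-→d5:-→d6:-→d7:-→d8:-→d9:-→d10:-→d11:-→d12:-→d13:-→d14:-→d15:-→d16:-→d17:-→d18:-→d19:-→d20:H6  best=H6
  add 202.254.98.0/24 -> H2 at depth 24
  add 84.167.39.128/28 -> H6 at depth 28
  add 0.0.0.0/0 -> H7 at depth 0
  ? 84.167.32.0  path d0:H7→d1:-→d2:-→d3:-→d4:-→d5:-→d6:-→d7:-→d8:-→d9:-→d10:-→d11:-→d12:-→d13:-→d14:-→d15:-→d16:-→d17:-→d18:-→d19:-→d20:H6→d21:-  best=H6
  ? 202.254.98.0  path d0:H7→d1:-→d2:-→d3:-→d4:-→d5:-→d6:-→d7:-→d8:-→d9:-→d10:-→d11:-→d12:-→d13:-→d14:-→d15:-→d16:H6→d17:-→d18:-→d19:-→d20:-→d21:-→d22:-→d23:-→d24:H2  best=H2
  add 202.254.98.56/31 -> H6 at depth 31
  add 84.167.39.0/24 -> H4 at depth 24
  ? 189.240.0.0  path d0:H7→d1:-→d2:-→d3:-→d4:-→d5:-→d6:-→d7:-→d8:-→d9:-→d10:-→d11:-→d12:H1  best=H1
  ? 202.254.98.57  path d0:H7→d1:-→d2:-→d3:-→d4:-→d5:-→d6:-→d7:-→d8:-→d9:-→d10:-→d11:-→d12:-→d13:-→d14:-→d15:-→d16:H6→d17:-→d18:-→d19:-→d20:-→d21:-→d22:-→d23:-→d24:H2→d25:-→d26:-→d27:-→d28:-→d29:-→d30:-→d31:H6  best=H6
  del 202.254.98.0/24 (clear depth 24)
  ? 84.167.39.0  path d0:H7→d1:-→d2:-→d3:-→d4:-→d5:-→d6:-→d7:-→d8:-→d9:-→d10:-→d11:-→d12:-→d13:-→d14:-→d15:-→d16:-→d17:-→d18:-→d19:-→d20:H6→d21:-→d22:-→d23:-→d24:H4  best=H4
  add 84.167.32.0/20 -> H3 at depth 20
  add 84.160.0.0/12 -> H6 at depth 12
  ? 84.167.39.1  path d0:H7→d1:-→d2:-→d3:-→d4:-→d5:-→d6:-→d7:-→d8:-→d9:-→d10:-→d11:-→d12:H6→d13:-→d14:-→d15:-→d16:-→d17:-→d18:-→d19:-→d20:H3→d21:-→d22:-→d23:-→d24:H4  best=H4
  add 84.167.39.128/28 -> H1 at depth 28
  ? 202.254.98.56  path d0:H7→d1:-→d2:-→d3:-→d4:-→d5:-→d6:-→d7:-→d8:-→d9:-→d10:-→d11:-→d12:-→d13:-→d14:-→d15:-→d16:H6→d17:-→d18:-→d19:-→d20:-→d21:-→d22:-→d23:-→d24:-→d25:-→d26:-→d27:-→d28:-→d29:-→d30:-→d31:H6  best=H6
  add 84.160.0.0/12 -> H5 at depth 12
  ? 189.254.182.151  path d0:H7→d1:-→d2:-→d3:-→d4:-→d5:-→d6:-→d7:-→d8:-→d9:-→d10:-→d11:-→d12:H1  best=H1
  add 189.248.64.0/20 -> H6 at depth 20
  del 202.254.0.0/16 (clear depth 16)
  ? 84.160.7.28  path d0:H7→d1:-→d2:-→d3:-→d4:-→d5:-→d6:-→d7:-→d8:-→d9:-→d10:-→d11:-→d12:H5→d13:-  best=H5
  ? 84.167.39.3  path d0:H7→d1:-→d2:-→d3:-→d4:-→d5:-→d6:-→d7:-→d8:-→d9:-→d10:-→d11:-→d12:H5→d13:-→d14:-→d15:-→d16:-→d17:-→d18:-→d19:-→d20:H3→d21:-→d22:-→d23:-→d24:H4  best=H4
  del 84.160.0.0/12 (clear depth 12)
  del 84.167.39.0/24 (clear depth 24)
  add 0.0.0.0/0 -> H0 at depth 0

== LOOKUPS ==
["H6","H2","H6","H6","H2","H1","H6","H4","H4","H6","H1","H5","H4"]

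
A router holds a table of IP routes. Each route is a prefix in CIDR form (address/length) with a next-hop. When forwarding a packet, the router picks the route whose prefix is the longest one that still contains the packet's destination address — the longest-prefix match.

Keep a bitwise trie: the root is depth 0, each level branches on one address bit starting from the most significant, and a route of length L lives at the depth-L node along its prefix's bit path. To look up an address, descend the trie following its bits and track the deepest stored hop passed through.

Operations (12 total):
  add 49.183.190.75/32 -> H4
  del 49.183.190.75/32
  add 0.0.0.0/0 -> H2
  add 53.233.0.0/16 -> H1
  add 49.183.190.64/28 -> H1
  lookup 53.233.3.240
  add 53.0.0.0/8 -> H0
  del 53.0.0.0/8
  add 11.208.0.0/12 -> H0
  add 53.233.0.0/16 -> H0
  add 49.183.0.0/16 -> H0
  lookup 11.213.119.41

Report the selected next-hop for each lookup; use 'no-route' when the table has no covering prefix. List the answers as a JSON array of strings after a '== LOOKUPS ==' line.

Apply in order:
  + 49.183.190.75/32 (H4) depth=32
  - 49.183.190.75/32 clear@32
  + 0.0.0.0/0 (H2) depth=0
  + 53.233.0.0/16 (H1) depth=16
  + 49.183.190.64/28 (H1) depth=28
  ? 53.233.3.240  path d0:H2→d1:-→d2:-→d3:-→d4:-→d5:-→d6:-→d7:-→d8:-→d9:-→d10:-→d11:-→d12:-→d13:-→d14:-→d15:-→d16:H1  best=H1
  + 53.0.0.0/8 (H0) depth=8
  - 53.0.0.0/8 clear@8
  + 11.208.0.0/12 (H0) depth=12
  + 53.233.0.0/16 (H0) depth=16
  + 49.183.0.0/16 (H0) depth=16
  ? 11.213.119.41  path d0:H2→d1:-→d2:-→d3:-→d4:-→d5:-→d6:-→d7:-→d8:-→d9:-→d10:-→d11:-→d12:H0  best=H0

== LOOKUPS ==
["H1","H0"]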